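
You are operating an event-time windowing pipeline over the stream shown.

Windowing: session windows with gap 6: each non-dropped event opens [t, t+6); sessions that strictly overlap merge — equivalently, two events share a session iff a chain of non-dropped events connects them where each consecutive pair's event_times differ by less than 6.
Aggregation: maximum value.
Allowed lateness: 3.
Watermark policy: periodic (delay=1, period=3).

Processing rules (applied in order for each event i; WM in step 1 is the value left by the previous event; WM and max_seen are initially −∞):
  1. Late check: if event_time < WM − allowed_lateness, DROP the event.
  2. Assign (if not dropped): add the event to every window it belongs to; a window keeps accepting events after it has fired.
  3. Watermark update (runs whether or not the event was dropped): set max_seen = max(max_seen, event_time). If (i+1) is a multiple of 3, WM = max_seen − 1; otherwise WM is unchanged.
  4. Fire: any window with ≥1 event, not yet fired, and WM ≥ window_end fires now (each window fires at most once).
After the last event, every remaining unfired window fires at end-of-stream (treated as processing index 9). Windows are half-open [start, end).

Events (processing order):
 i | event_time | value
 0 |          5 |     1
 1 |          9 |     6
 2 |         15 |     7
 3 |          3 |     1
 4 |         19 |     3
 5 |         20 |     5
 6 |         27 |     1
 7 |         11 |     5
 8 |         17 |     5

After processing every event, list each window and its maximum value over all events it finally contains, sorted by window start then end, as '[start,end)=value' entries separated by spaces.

i=0 t=5 v=1: → [5,11); WM=−∞
i=1 t=9 v=6: → [5,15); WM=−∞
i=2 t=15 v=7: → [15,21); WM=14
i=3 t=3 v=1: DROP (t<14-3); WM=14
i=4 t=19 v=3: → [15,25); WM=14
i=5 t=20 v=5: → [15,26); WM=19
i=6 t=27 v=1: → [27,33); WM=19
i=7 t=11 v=5: DROP (t<19-3); WM=19
i=8 t=17 v=5: → [15,26); WM=26

[5,15)=6 [15,26)=7 [27,33)=1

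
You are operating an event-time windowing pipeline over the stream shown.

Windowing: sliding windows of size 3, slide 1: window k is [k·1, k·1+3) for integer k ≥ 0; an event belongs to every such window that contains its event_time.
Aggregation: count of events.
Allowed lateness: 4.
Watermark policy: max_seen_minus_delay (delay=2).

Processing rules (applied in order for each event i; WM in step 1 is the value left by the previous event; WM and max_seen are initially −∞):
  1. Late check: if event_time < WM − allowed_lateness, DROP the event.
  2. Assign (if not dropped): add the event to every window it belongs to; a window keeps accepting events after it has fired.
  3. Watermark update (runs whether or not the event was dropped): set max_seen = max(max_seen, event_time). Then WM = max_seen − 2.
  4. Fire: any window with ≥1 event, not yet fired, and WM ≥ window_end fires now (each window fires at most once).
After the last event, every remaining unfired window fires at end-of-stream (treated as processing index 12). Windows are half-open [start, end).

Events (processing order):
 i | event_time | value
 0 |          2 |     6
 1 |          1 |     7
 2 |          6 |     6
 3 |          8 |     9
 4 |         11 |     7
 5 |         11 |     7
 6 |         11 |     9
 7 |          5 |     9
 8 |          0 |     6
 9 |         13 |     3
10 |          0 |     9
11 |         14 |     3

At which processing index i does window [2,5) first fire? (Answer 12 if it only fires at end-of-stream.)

3

i=0 t=2 v=6: → [2,5),[1,4),[0,3); WM=0
i=1 t=1 v=7: → [1,4),[0,3); WM=0
i=2 t=6 v=6: → [6,9),[5,8),[4,7); WM=4; [0,3) fires=2 [1,4) fires=2
i=3 t=8 v=9: → [8,11),[7,10),[6,9); WM=6; [2,5) fires=1
i=4 t=11 v=7: → [11,14),[10,13),[9,12); WM=9; [4,7) fires=1 [5,8) fires=1 [6,9) fires=2
i=5 t=11 v=7: → [11,14),[10,13),[9,12); WM=9
i=6 t=11 v=9: → [11,14),[10,13),[9,12); WM=9
i=7 t=5 v=9: → [5,8),[4,7),[3,6); WM=9; [3,6) fires=1
i=8 t=0 v=6: DROP (t<9-4); WM=9
i=9 t=13 v=3: → [13,16),[12,15),[11,14); WM=11; [7,10) fires=1 [8,11) fires=1
i=10 t=0 v=9: DROP (t<11-4); WM=11
i=11 t=14 v=3: → [14,17),[13,16),[12,15); WM=12; [9,12) fires=3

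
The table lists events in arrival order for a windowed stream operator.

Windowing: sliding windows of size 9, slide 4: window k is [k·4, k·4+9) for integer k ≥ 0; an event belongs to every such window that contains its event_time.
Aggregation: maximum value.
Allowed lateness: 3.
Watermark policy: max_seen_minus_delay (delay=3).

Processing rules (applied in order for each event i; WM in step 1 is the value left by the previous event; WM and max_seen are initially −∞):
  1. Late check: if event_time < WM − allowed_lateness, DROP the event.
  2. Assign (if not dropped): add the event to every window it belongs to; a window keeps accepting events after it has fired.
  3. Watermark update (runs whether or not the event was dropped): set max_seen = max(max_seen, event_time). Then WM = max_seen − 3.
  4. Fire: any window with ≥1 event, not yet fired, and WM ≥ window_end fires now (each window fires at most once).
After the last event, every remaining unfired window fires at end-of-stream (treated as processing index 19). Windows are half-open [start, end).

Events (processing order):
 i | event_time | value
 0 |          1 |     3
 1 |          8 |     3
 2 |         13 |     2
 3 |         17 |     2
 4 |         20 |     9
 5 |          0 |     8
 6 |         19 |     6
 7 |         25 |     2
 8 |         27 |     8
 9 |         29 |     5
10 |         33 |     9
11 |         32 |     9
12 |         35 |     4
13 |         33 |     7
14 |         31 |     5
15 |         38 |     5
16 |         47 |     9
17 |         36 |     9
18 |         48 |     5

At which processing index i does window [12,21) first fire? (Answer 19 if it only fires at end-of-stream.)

i=0 t=1 v=3: → [0,9); WM=-2
i=1 t=8 v=3: → [8,17),[4,13),[0,9); WM=5
i=2 t=13 v=2: → [12,21),[8,17); WM=10; [0,9) fires=3
i=3 t=17 v=2: → [16,25),[12,21); WM=14; [4,13) fires=3
i=4 t=20 v=9: → [20,29),[16,25),[12,21); WM=17; [8,17) fires=3
i=5 t=0 v=8: DROP (t<17-3); WM=17
i=6 t=19 v=6: → [16,25),[12,21); WM=17
i=7 t=25 v=2: → [24,33),[20,29); WM=22; [12,21) fires=9
i=8 t=27 v=8: → [24,33),[20,29); WM=24
i=9 t=29 v=5: → [28,37),[24,33); WM=26; [16,25) fires=9
i=10 t=33 v=9: → [32,41),[28,37); WM=30; [20,29) fires=9
i=11 t=32 v=9: → [32,41),[28,37),[24,33); WM=30
i=12 t=35 v=4: → [32,41),[28,37); WM=32
i=13 t=33 v=7: → [32,41),[28,37); WM=32
i=14 t=31 v=5: → [28,37),[24,33); WM=32
i=15 t=38 v=5: → [36,45),[32,41); WM=35; [24,33) fires=9
i=16 t=47 v=9: → [44,53),[40,49); WM=44; [28,37) fires=9 [32,41) fires=9
i=17 t=36 v=9: DROP (t<44-3); WM=44
i=18 t=48 v=5: → [48,57),[44,53),[40,49); WM=45; [36,45) fires=5

7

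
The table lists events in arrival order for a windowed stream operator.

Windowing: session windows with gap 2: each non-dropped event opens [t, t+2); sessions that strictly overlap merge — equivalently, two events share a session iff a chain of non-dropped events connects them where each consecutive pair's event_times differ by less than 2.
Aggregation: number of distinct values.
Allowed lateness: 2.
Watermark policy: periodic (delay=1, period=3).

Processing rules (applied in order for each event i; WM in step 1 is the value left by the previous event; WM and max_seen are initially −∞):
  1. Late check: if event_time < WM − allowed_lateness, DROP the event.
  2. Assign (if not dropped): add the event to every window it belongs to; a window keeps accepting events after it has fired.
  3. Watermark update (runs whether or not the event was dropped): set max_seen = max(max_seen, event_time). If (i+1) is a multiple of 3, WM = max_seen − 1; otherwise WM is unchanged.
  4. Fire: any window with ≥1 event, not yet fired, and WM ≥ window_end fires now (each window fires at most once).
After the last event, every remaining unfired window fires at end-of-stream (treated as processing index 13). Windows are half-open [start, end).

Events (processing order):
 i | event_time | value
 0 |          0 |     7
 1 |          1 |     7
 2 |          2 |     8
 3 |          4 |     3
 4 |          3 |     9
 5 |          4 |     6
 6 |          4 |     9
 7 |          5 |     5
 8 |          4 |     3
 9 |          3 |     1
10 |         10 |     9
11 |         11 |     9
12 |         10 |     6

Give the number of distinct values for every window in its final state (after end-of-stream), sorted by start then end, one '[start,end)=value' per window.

i=0 t=0 v=7: → [0,2); WM=−∞
i=1 t=1 v=7: → [0,3); WM=−∞
i=2 t=2 v=8: → [0,4); WM=1
i=3 t=4 v=3: → [4,6); WM=1
i=4 t=3 v=9: → [0,6); WM=1
i=5 t=4 v=6: → [0,6); WM=3
i=6 t=4 v=9: → [0,6); WM=3
i=7 t=5 v=5: → [0,7); WM=3
i=8 t=4 v=3: → [0,7); WM=4
i=9 t=3 v=1: → [0,7); WM=4
i=10 t=10 v=9: → [10,12); WM=4
i=11 t=11 v=9: → [10,13); WM=10
i=12 t=10 v=6: → [10,13); WM=10

[0,7)=7 [10,13)=2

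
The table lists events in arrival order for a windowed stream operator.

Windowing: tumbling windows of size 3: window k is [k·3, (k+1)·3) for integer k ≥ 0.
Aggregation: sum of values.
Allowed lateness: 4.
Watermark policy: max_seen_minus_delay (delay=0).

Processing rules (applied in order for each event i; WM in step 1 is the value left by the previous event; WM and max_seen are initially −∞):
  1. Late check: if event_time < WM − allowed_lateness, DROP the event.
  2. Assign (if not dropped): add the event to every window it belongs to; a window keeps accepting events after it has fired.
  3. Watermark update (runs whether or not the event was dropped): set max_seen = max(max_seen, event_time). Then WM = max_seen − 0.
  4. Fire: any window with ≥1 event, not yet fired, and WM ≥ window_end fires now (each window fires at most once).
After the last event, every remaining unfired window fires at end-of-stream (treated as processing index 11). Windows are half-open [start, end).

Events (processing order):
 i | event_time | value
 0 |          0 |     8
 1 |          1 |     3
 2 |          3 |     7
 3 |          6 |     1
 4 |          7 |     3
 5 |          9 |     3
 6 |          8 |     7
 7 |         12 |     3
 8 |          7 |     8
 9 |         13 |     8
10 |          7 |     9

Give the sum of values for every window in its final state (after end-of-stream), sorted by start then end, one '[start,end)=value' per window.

i=0 t=0 v=8: → [0,3); WM=0
i=1 t=1 v=3: → [0,3); WM=1
i=2 t=3 v=7: → [3,6); WM=3; [0,3) fires=11
i=3 t=6 v=1: → [6,9); WM=6; [3,6) fires=7
i=4 t=7 v=3: → [6,9); WM=7
i=5 t=9 v=3: → [9,12); WM=9; [6,9) fires=4
i=6 t=8 v=7: → [6,9); WM=9
i=7 t=12 v=3: → [12,15); WM=12; [9,12) fires=3
i=8 t=7 v=8: DROP (t<12-4); WM=12
i=9 t=13 v=8: → [12,15); WM=13
i=10 t=7 v=9: DROP (t<13-4); WM=13

[0,3)=11 [3,6)=7 [6,9)=11 [9,12)=3 [12,15)=11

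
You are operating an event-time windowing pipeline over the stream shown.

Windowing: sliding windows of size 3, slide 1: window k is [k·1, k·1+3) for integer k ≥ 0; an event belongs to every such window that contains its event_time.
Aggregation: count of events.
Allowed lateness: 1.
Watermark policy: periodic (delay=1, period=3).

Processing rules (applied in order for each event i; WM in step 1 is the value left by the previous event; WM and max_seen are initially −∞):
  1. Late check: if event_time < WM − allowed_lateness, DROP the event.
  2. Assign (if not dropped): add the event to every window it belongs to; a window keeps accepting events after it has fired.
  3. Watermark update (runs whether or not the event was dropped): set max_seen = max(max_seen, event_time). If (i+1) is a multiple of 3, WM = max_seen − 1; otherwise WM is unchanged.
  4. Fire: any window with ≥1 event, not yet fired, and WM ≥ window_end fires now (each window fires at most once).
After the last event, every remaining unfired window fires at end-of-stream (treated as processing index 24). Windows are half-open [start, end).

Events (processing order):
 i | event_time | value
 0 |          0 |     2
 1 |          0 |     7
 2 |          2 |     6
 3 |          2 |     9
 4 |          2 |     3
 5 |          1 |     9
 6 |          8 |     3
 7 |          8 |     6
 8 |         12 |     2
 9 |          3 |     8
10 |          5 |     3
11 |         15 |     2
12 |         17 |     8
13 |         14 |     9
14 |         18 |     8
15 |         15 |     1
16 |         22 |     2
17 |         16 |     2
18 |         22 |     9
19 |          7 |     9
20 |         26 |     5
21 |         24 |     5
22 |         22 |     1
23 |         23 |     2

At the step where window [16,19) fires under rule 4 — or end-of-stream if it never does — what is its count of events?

i=0 t=0 v=2: → [0,3); WM=−∞
i=1 t=0 v=7: → [0,3); WM=−∞
i=2 t=2 v=6: → [2,5),[1,4),[0,3); WM=1
i=3 t=2 v=9: → [2,5),[1,4),[0,3); WM=1
i=4 t=2 v=3: → [2,5),[1,4),[0,3); WM=1
i=5 t=1 v=9: → [1,4),[0,3); WM=1
i=6 t=8 v=3: → [8,11),[7,10),[6,9); WM=1
i=7 t=8 v=6: → [8,11),[7,10),[6,9); WM=1
i=8 t=12 v=2: → [12,15),[11,14),[10,13); WM=11; [0,3) fires=6 [1,4) fires=4 [2,5) fires=3 [6,9) fires=2 [7,10) fires=2 [8,11) fires=2
i=9 t=3 v=8: DROP (t<11-1); WM=11
i=10 t=5 v=3: DROP (t<11-1); WM=11
i=11 t=15 v=2: → [15,18),[14,17),[13,16); WM=14; [10,13) fires=1 [11,14) fires=1
i=12 t=17 v=8: → [17,20),[16,19),[15,18); WM=14
i=13 t=14 v=9: → [14,17),[13,16),[12,15); WM=14
i=14 t=18 v=8: → [18,21),[17,20),[16,19); WM=17; [12,15) fires=2 [13,16) fires=2 [14,17) fires=2
i=15 t=15 v=1: DROP (t<17-1); WM=17
i=16 t=22 v=2: → [22,25),[21,24),[20,23); WM=17
i=17 t=16 v=2: → [16,19),[15,18),[14,17); WM=21; [15,18) fires=3 [16,19) fires=3 [17,20) fires=2 [18,21) fires=1
i=18 t=22 v=9: → [22,25),[21,24),[20,23); WM=21
i=19 t=7 v=9: DROP (t<21-1); WM=21
i=20 t=26 v=5: → [26,29),[25,28),[24,27); WM=25; [20,23) fires=2 [21,24) fires=2 [22,25) fires=2
i=21 t=24 v=5: → [24,27),[23,26),[22,25); WM=25
i=22 t=22 v=1: DROP (t<25-1); WM=25
i=23 t=23 v=2: DROP (t<25-1); WM=25

3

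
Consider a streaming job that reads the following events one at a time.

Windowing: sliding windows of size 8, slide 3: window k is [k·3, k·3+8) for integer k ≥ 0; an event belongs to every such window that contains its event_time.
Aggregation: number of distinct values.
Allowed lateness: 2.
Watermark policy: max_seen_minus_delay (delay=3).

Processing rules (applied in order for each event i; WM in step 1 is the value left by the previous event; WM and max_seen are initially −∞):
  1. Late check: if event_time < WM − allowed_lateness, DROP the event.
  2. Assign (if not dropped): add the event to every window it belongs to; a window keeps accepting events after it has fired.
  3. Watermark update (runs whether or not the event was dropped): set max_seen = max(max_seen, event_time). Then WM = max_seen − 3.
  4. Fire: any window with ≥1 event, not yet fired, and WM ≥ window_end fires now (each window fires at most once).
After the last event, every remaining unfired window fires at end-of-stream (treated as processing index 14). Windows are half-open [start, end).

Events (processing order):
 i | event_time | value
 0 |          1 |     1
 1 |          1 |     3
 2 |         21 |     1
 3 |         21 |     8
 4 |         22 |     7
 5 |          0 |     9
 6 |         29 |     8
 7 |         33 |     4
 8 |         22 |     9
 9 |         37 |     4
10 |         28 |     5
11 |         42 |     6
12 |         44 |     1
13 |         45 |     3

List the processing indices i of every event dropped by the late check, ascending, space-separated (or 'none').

5 8 10

i=0 t=1 v=1: → [0,8); WM=-2
i=1 t=1 v=3: → [0,8); WM=-2
i=2 t=21 v=1: → [21,29),[18,26),[15,23); WM=18; [0,8) fires=2
i=3 t=21 v=8: → [21,29),[18,26),[15,23); WM=18
i=4 t=22 v=7: → [21,29),[18,26),[15,23); WM=19
i=5 t=0 v=9: DROP (t<19-2); WM=19
i=6 t=29 v=8: → [27,35),[24,32); WM=26; [15,23) fires=3 [18,26) fires=3
i=7 t=33 v=4: → [33,41),[30,38),[27,35); WM=30; [21,29) fires=3
i=8 t=22 v=9: DROP (t<30-2); WM=30
i=9 t=37 v=4: → [36,44),[33,41),[30,38); WM=34; [24,32) fires=1
i=10 t=28 v=5: DROP (t<34-2); WM=34
i=11 t=42 v=6: → [42,50),[39,47),[36,44); WM=39; [27,35) fires=2 [30,38) fires=1
i=12 t=44 v=1: → [42,50),[39,47); WM=41; [33,41) fires=1
i=13 t=45 v=3: → [45,53),[42,50),[39,47); WM=42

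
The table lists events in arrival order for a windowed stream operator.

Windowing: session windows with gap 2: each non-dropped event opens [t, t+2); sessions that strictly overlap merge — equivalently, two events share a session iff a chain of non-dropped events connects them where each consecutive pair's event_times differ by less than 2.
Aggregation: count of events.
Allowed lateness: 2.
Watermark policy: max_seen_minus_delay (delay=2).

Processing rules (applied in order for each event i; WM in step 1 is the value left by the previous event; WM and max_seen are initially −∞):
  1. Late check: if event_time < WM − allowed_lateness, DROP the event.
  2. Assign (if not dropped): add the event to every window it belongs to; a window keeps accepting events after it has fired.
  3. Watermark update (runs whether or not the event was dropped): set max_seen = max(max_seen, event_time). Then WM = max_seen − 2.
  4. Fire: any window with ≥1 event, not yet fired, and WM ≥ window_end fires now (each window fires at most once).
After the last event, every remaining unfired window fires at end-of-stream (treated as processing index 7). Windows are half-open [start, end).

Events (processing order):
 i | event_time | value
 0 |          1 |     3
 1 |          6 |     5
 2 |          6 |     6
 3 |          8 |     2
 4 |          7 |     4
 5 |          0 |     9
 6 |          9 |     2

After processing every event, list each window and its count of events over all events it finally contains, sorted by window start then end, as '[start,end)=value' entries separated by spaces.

i=0 t=1 v=3: → [1,3); WM=-1
i=1 t=6 v=5: → [6,8); WM=4
i=2 t=6 v=6: → [6,8); WM=4
i=3 t=8 v=2: → [8,10); WM=6
i=4 t=7 v=4: → [6,10); WM=6
i=5 t=0 v=9: DROP (t<6-2); WM=6
i=6 t=9 v=2: → [6,11); WM=7

[1,3)=1 [6,11)=5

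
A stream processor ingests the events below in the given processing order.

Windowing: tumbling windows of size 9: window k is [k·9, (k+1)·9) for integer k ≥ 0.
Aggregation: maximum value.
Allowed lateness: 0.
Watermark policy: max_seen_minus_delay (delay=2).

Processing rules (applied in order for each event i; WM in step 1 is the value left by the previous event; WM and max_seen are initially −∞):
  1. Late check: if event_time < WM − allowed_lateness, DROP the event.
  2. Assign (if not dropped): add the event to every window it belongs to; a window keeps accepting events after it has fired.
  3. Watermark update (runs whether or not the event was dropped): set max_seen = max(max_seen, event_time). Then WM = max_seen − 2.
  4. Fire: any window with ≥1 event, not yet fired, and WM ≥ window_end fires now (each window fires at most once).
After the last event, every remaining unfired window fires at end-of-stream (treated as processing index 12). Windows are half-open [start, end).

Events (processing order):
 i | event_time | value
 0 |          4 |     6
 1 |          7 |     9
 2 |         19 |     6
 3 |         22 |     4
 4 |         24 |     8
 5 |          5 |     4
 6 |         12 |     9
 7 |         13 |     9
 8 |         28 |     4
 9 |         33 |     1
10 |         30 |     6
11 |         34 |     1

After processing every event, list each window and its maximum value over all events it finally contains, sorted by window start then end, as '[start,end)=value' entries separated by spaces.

[0,9)=9 [18,27)=8 [27,36)=4

i=0 t=4 v=6: → [0,9); WM=2
i=1 t=7 v=9: → [0,9); WM=5
i=2 t=19 v=6: → [18,27); WM=17; [0,9) fires=9
i=3 t=22 v=4: → [18,27); WM=20
i=4 t=24 v=8: → [18,27); WM=22
i=5 t=5 v=4: DROP (t<22-0); WM=22
i=6 t=12 v=9: DROP (t<22-0); WM=22
i=7 t=13 v=9: DROP (t<22-0); WM=22
i=8 t=28 v=4: → [27,36); WM=26
i=9 t=33 v=1: → [27,36); WM=31; [18,27) fires=8
i=10 t=30 v=6: DROP (t<31-0); WM=31
i=11 t=34 v=1: → [27,36); WM=32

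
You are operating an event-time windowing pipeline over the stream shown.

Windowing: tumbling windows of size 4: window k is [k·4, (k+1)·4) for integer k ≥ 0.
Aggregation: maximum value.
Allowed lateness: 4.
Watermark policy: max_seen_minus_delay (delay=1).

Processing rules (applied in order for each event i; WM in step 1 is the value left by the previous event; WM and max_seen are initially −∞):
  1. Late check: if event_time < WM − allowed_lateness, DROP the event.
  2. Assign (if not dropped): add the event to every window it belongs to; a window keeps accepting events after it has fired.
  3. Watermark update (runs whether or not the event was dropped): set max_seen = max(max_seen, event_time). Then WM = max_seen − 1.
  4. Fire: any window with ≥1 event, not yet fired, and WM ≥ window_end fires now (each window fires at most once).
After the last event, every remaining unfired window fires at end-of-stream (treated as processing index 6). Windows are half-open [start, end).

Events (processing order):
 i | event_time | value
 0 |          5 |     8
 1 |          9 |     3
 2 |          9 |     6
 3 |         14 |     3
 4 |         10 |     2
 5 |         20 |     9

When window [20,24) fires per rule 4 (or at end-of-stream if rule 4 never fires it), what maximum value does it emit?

9

i=0 t=5 v=8: → [4,8); WM=4
i=1 t=9 v=3: → [8,12); WM=8; [4,8) fires=8
i=2 t=9 v=6: → [8,12); WM=8
i=3 t=14 v=3: → [12,16); WM=13; [8,12) fires=6
i=4 t=10 v=2: → [8,12); WM=13
i=5 t=20 v=9: → [20,24); WM=19; [12,16) fires=3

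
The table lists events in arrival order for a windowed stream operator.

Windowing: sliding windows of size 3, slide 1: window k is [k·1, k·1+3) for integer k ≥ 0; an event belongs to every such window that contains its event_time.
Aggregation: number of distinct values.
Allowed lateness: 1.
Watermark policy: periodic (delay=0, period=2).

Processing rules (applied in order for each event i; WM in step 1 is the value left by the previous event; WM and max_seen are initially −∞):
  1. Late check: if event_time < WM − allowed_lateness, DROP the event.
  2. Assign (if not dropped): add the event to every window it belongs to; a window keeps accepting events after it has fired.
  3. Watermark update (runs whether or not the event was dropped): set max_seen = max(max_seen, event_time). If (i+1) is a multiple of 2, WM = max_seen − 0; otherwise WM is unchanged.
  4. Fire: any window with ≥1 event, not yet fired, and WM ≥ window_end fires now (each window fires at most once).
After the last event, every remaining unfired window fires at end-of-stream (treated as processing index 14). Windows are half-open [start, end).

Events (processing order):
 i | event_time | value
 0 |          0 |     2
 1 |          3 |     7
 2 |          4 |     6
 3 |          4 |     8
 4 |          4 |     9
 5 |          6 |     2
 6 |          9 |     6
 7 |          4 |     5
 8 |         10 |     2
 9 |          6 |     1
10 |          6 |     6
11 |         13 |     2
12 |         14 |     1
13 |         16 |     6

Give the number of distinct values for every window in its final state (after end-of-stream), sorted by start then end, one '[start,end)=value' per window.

[0,3)=1 [1,4)=1 [2,5)=4 [3,6)=4 [4,7)=4 [5,8)=1 [6,9)=1 [7,10)=1 [8,11)=2 [9,12)=2 [10,13)=1 [11,14)=1 [12,15)=2 [13,16)=2 [14,17)=2 [15,18)=1 [16,19)=1

i=0 t=0 v=2: → [0,3); WM=−∞
i=1 t=3 v=7: → [3,6),[2,5),[1,4); WM=3; [0,3) fires=1
i=2 t=4 v=6: → [4,7),[3,6),[2,5); WM=3
i=3 t=4 v=8: → [4,7),[3,6),[2,5); WM=4; [1,4) fires=1
i=4 t=4 v=9: → [4,7),[3,6),[2,5); WM=4
i=5 t=6 v=2: → [6,9),[5,8),[4,7); WM=6; [2,5) fires=4 [3,6) fires=4
i=6 t=9 v=6: → [9,12),[8,11),[7,10); WM=6
i=7 t=4 v=5: DROP (t<6-1); WM=9; [4,7) fires=4 [5,8) fires=1 [6,9) fires=1
i=8 t=10 v=2: → [10,13),[9,12),[8,11); WM=9
i=9 t=6 v=1: DROP (t<9-1); WM=10; [7,10) fires=1
i=10 t=6 v=6: DROP (t<10-1); WM=10
i=11 t=13 v=2: → [13,16),[12,15),[11,14); WM=13; [8,11) fires=2 [9,12) fires=2 [10,13) fires=1
i=12 t=14 v=1: → [14,17),[13,16),[12,15); WM=13
i=13 t=16 v=6: → [16,19),[15,18),[14,17); WM=16; [11,14) fires=1 [12,15) fires=2 [13,16) fires=2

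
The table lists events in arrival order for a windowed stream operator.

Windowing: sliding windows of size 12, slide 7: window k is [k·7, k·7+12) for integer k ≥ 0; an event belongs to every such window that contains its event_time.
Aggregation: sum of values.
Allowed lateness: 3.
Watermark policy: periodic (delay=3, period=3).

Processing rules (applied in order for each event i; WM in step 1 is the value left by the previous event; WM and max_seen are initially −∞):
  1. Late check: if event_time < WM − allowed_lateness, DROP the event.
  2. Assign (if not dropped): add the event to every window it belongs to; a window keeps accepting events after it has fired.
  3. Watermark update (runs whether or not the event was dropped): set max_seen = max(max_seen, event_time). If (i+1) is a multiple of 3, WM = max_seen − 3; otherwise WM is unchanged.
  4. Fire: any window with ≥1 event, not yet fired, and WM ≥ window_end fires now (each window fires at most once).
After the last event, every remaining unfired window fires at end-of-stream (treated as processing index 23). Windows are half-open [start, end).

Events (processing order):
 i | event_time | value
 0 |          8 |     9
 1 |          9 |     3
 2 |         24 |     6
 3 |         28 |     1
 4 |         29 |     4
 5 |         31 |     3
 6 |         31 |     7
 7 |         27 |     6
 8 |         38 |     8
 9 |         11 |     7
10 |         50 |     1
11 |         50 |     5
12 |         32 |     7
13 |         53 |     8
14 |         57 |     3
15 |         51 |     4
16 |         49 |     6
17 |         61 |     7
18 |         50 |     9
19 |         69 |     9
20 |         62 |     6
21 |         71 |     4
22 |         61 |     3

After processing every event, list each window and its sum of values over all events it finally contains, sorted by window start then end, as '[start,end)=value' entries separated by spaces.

[0,12)=12 [7,19)=12 [14,26)=6 [21,33)=27 [28,40)=23 [35,47)=8 [42,54)=18 [49,61)=21 [56,68)=16 [63,75)=13 [70,82)=4

i=0 t=8 v=9: → [7,19),[0,12); WM=−∞
i=1 t=9 v=3: → [7,19),[0,12); WM=−∞
i=2 t=24 v=6: → [21,33),[14,26); WM=21; [0,12) fires=12 [7,19) fires=12
i=3 t=28 v=1: → [28,40),[21,33); WM=21
i=4 t=29 v=4: → [28,40),[21,33); WM=21
i=5 t=31 v=3: → [28,40),[21,33); WM=28; [14,26) fires=6
i=6 t=31 v=7: → [28,40),[21,33); WM=28
i=7 t=27 v=6: → [21,33); WM=28
i=8 t=38 v=8: → [35,47),[28,40); WM=35; [21,33) fires=27
i=9 t=11 v=7: DROP (t<35-3); WM=35
i=10 t=50 v=1: → [49,61),[42,54); WM=35
i=11 t=50 v=5: → [49,61),[42,54); WM=47; [28,40) fires=23 [35,47) fires=8
i=12 t=32 v=7: DROP (t<47-3); WM=47
i=13 t=53 v=8: → [49,61),[42,54); WM=47
i=14 t=57 v=3: → [56,68),[49,61); WM=54; [42,54) fires=14
i=15 t=51 v=4: → [49,61),[42,54); WM=54
i=16 t=49 v=6: DROP (t<54-3); WM=54
i=17 t=61 v=7: → [56,68); WM=58
i=18 t=50 v=9: DROP (t<58-3); WM=58
i=19 t=69 v=9: → [63,75); WM=58
i=20 t=62 v=6: → [56,68); WM=66; [49,61) fires=21
i=21 t=71 v=4: → [70,82),[63,75); WM=66
i=22 t=61 v=3: DROP (t<66-3); WM=66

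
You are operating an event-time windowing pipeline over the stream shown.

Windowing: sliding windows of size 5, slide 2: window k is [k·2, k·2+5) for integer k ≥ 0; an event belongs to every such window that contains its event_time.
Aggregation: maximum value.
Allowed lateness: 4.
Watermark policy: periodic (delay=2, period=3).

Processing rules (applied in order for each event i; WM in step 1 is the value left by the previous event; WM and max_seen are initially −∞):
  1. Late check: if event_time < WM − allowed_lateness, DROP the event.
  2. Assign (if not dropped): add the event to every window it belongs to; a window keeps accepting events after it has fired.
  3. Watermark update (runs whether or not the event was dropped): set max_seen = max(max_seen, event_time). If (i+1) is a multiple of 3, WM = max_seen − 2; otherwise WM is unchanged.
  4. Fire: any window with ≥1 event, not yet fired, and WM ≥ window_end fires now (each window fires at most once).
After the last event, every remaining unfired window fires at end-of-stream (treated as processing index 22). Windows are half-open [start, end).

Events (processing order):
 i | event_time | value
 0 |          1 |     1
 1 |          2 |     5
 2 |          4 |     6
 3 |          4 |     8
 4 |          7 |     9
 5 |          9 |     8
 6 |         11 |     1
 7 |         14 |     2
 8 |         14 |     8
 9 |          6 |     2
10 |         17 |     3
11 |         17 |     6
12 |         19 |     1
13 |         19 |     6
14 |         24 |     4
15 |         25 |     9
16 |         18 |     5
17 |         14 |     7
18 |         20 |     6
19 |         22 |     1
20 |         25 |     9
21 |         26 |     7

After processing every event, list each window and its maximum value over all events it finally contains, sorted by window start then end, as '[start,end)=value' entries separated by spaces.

i=0 t=1 v=1: → [0,5); WM=−∞
i=1 t=2 v=5: → [2,7),[0,5); WM=−∞
i=2 t=4 v=6: → [4,9),[2,7),[0,5); WM=2
i=3 t=4 v=8: → [4,9),[2,7),[0,5); WM=2
i=4 t=7 v=9: → [6,11),[4,9); WM=2
i=5 t=9 v=8: → [8,13),[6,11); WM=7; [0,5) fires=8 [2,7) fires=8
i=6 t=11 v=1: → [10,15),[8,13); WM=7
i=7 t=14 v=2: → [14,19),[12,17),[10,15); WM=7
i=8 t=14 v=8: → [14,19),[12,17),[10,15); WM=12; [4,9) fires=9 [6,11) fires=9
i=9 t=6 v=2: DROP (t<12-4); WM=12
i=10 t=17 v=3: → [16,21),[14,19); WM=12
i=11 t=17 v=6: → [16,21),[14,19); WM=15; [8,13) fires=8 [10,15) fires=8
i=12 t=19 v=1: → [18,23),[16,21); WM=15
i=13 t=19 v=6: → [18,23),[16,21); WM=15
i=14 t=24 v=4: → [24,29),[22,27),[20,25); WM=22; [12,17) fires=8 [14,19) fires=8 [16,21) fires=6
i=15 t=25 v=9: → [24,29),[22,27); WM=22
i=16 t=18 v=5: → [18,23),[16,21),[14,19); WM=22
i=17 t=14 v=7: DROP (t<22-4); WM=23; [18,23) fires=6
i=18 t=20 v=6: → [20,25),[18,23),[16,21); WM=23
i=19 t=22 v=1: → [22,27),[20,25),[18,23); WM=23
i=20 t=25 v=9: → [24,29),[22,27); WM=23
i=21 t=26 v=7: → [26,31),[24,29),[22,27); WM=23

[0,5)=8 [2,7)=8 [4,9)=9 [6,11)=9 [8,13)=8 [10,15)=8 [12,17)=8 [14,19)=8 [16,21)=6 [18,23)=6 [20,25)=6 [22,27)=9 [24,29)=9 [26,31)=7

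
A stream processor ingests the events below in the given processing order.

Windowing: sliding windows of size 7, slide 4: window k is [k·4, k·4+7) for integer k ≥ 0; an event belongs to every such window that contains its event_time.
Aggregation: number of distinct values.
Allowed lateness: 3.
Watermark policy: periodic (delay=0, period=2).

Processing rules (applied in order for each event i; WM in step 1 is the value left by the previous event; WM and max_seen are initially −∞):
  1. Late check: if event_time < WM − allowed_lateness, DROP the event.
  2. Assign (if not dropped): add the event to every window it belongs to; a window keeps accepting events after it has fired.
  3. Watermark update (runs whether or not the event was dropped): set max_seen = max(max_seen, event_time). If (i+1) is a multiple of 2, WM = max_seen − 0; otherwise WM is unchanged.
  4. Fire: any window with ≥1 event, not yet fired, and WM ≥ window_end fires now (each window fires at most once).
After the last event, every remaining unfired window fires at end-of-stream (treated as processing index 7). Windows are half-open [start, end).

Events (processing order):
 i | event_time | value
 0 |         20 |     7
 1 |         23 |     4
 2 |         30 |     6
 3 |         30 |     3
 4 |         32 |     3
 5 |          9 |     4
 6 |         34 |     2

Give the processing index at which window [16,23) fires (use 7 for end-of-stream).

i=0 t=20 v=7: → [20,27),[16,23); WM=−∞
i=1 t=23 v=4: → [20,27); WM=23; [16,23) fires=1
i=2 t=30 v=6: → [28,35),[24,31); WM=23
i=3 t=30 v=3: → [28,35),[24,31); WM=30; [20,27) fires=2
i=4 t=32 v=3: → [32,39),[28,35); WM=30
i=5 t=9 v=4: DROP (t<30-3); WM=32; [24,31) fires=2
i=6 t=34 v=2: → [32,39),[28,35); WM=32

1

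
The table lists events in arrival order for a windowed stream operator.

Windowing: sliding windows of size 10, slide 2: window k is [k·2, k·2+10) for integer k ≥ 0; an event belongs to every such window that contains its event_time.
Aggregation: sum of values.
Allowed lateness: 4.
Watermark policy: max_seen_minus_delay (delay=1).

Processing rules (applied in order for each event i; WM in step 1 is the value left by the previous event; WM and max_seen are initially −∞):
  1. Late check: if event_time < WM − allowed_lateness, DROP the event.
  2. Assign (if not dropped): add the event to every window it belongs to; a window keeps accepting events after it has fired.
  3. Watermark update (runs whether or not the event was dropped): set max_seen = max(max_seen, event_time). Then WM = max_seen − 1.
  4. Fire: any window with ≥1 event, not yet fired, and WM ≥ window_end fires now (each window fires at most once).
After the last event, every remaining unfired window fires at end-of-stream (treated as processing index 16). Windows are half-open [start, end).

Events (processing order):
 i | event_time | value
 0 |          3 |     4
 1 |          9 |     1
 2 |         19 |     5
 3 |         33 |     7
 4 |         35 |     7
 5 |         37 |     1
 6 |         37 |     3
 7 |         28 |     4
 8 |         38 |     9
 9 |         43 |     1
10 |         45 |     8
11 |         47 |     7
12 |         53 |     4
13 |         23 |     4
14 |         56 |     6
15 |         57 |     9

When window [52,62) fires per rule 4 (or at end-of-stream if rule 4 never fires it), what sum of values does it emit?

i=0 t=3 v=4: → [2,12),[0,10); WM=2
i=1 t=9 v=1: → [8,18),[6,16),[4,14),[2,12),[0,10); WM=8
i=2 t=19 v=5: → [18,28),[16,26),[14,24),[12,22),[10,20); WM=18; [0,10) fires=5 [2,12) fires=5 [4,14) fires=1 [6,16) fires=1 [8,18) fires=1
i=3 t=33 v=7: → [32,42),[30,40),[28,38),[26,36),[24,34); WM=32; [10,20) fires=5 [12,22) fires=5 [14,24) fires=5 [16,26) fires=5 [18,28) fires=5
i=4 t=35 v=7: → [34,44),[32,42),[30,40),[28,38),[26,36); WM=34; [24,34) fires=7
i=5 t=37 v=1: → [36,46),[34,44),[32,42),[30,40),[28,38); WM=36; [26,36) fires=14
i=6 t=37 v=3: → [36,46),[34,44),[32,42),[30,40),[28,38); WM=36
i=7 t=28 v=4: DROP (t<36-4); WM=36
i=8 t=38 v=9: → [38,48),[36,46),[34,44),[32,42),[30,40); WM=37
i=9 t=43 v=1: → [42,52),[40,50),[38,48),[36,46),[34,44); WM=42; [28,38) fires=18 [30,40) fires=27 [32,42) fires=27
i=10 t=45 v=8: → [44,54),[42,52),[40,50),[38,48),[36,46); WM=44; [34,44) fires=21
i=11 t=47 v=7: → [46,56),[44,54),[42,52),[40,50),[38,48); WM=46; [36,46) fires=22
i=12 t=53 v=4: → [52,62),[50,60),[48,58),[46,56),[44,54); WM=52; [38,48) fires=25 [40,50) fires=16 [42,52) fires=16
i=13 t=23 v=4: DROP (t<52-4); WM=52
i=14 t=56 v=6: → [56,66),[54,64),[52,62),[50,60),[48,58); WM=55; [44,54) fires=19
i=15 t=57 v=9: → [56,66),[54,64),[52,62),[50,60),[48,58); WM=56; [46,56) fires=11

19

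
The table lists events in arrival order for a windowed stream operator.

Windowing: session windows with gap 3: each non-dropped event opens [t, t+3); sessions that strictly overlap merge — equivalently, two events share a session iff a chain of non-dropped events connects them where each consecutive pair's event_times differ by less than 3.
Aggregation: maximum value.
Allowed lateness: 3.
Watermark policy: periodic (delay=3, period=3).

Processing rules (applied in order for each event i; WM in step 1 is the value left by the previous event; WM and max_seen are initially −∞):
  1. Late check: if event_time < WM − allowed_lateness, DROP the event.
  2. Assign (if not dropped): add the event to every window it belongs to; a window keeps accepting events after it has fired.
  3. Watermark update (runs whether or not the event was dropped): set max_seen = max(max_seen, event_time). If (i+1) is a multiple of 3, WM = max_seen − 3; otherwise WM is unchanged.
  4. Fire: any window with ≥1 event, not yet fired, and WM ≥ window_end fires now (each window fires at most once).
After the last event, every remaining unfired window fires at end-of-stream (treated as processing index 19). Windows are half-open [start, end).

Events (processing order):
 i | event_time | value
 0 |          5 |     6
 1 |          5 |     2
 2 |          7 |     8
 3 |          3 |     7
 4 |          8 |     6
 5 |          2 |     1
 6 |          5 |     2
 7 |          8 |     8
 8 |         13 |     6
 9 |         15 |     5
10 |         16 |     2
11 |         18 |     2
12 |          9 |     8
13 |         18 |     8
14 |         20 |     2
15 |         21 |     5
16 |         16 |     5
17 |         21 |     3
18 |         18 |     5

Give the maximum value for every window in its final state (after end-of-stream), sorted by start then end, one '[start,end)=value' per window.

i=0 t=5 v=6: → [5,8); WM=−∞
i=1 t=5 v=2: → [5,8); WM=−∞
i=2 t=7 v=8: → [5,10); WM=4
i=3 t=3 v=7: → [3,10); WM=4
i=4 t=8 v=6: → [3,11); WM=4
i=5 t=2 v=1: → [2,11); WM=5
i=6 t=5 v=2: → [2,11); WM=5
i=7 t=8 v=8: → [2,11); WM=5
i=8 t=13 v=6: → [13,16); WM=10
i=9 t=15 v=5: → [13,18); WM=10
i=10 t=16 v=2: → [13,19); WM=10
i=11 t=18 v=2: → [13,21); WM=15
i=12 t=9 v=8: DROP (t<15-3); WM=15
i=13 t=18 v=8: → [13,21); WM=15
i=14 t=20 v=2: → [13,23); WM=17
i=15 t=21 v=5: → [13,24); WM=17
i=16 t=16 v=5: → [13,24); WM=17
i=17 t=21 v=3: → [13,24); WM=18
i=18 t=18 v=5: → [13,24); WM=18

[2,11)=8 [13,24)=8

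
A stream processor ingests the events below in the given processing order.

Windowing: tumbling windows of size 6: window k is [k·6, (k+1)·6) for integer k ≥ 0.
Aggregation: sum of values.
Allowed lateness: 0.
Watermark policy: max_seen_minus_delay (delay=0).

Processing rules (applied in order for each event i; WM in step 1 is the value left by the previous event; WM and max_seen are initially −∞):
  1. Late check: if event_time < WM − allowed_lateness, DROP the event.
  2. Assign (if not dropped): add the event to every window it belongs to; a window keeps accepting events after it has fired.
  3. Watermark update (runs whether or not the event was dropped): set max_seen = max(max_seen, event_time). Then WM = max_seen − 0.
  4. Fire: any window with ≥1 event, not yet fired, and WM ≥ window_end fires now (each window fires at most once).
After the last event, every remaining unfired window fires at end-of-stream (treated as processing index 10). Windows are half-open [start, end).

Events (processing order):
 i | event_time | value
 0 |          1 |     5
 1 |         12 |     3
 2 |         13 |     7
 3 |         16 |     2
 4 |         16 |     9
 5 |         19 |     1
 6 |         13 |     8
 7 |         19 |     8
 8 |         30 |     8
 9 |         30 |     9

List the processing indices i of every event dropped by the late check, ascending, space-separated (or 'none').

6

i=0 t=1 v=5: → [0,6); WM=1
i=1 t=12 v=3: → [12,18); WM=12; [0,6) fires=5
i=2 t=13 v=7: → [12,18); WM=13
i=3 t=16 v=2: → [12,18); WM=16
i=4 t=16 v=9: → [12,18); WM=16
i=5 t=19 v=1: → [18,24); WM=19; [12,18) fires=21
i=6 t=13 v=8: DROP (t<19-0); WM=19
i=7 t=19 v=8: → [18,24); WM=19
i=8 t=30 v=8: → [30,36); WM=30; [18,24) fires=9
i=9 t=30 v=9: → [30,36); WM=30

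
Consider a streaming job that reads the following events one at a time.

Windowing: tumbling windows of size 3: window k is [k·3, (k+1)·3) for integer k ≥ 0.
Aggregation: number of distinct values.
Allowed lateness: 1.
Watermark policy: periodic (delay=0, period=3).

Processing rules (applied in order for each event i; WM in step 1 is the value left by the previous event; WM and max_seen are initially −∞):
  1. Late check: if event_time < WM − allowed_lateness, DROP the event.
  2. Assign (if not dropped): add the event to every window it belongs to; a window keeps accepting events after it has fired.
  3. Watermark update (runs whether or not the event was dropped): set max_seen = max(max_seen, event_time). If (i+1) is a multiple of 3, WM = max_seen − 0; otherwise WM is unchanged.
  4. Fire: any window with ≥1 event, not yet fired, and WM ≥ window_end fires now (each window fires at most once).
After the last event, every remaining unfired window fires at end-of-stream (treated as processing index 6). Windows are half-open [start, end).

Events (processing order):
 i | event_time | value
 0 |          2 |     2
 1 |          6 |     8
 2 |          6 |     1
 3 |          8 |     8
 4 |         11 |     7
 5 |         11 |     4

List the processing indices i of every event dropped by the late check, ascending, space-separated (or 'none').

i=0 t=2 v=2: → [0,3); WM=−∞
i=1 t=6 v=8: → [6,9); WM=−∞
i=2 t=6 v=1: → [6,9); WM=6; [0,3) fires=1
i=3 t=8 v=8: → [6,9); WM=6
i=4 t=11 v=7: → [9,12); WM=6
i=5 t=11 v=4: → [9,12); WM=11; [6,9) fires=2

none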